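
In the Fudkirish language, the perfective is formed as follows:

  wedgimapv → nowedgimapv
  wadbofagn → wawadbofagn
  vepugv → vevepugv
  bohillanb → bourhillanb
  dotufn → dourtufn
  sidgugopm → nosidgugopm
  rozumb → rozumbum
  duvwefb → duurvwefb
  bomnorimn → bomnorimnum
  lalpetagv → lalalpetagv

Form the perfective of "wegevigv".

bomnorimn and wadbofagn both end in -n yet inflect differently (bomnorimnum, wawadbofagn), so the final letter is not what conditions the rule; the second-to-last letter is.
"wegevigv" has second-to-last letter 'g'. The stems whose second-to-last letter is 'g' (vepugv → vevepugv, lalpetagv → lalalpetagv, wadbofagn → wawadbofagn) repeat the first consonant+vowel as a prefix.
So wegevigv → wewegevigv.

wewegevigv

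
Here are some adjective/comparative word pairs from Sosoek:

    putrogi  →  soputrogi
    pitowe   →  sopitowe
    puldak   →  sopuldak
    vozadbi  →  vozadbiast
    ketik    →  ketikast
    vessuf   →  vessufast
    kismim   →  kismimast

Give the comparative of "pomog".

"pomog" begins with p-. The stems beginning with p- (putrogi → soputrogi, pitowe → sopitowe, puldak → sopuldak) add the prefix so-.
So pomog → sopomog.

sopomog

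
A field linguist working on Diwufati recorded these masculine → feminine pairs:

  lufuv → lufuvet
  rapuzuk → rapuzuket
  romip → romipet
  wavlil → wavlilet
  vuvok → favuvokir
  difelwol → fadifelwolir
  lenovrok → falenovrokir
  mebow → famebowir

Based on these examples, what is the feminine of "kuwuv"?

"kuwuv" has last vowel 'u'. The stems whose last vowel is 'u' (lufuv → lufuvet, rapuzuk → rapuzuket) add -et.
The other pattern: stems whose last vowel is 'o' add fa- … -ir around the stem.
So kuwuv → kuwuvet.

kuwuvet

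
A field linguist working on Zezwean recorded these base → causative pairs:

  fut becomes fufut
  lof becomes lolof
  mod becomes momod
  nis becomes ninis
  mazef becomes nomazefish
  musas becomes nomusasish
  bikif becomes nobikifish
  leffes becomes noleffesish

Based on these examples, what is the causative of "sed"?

sesed

lof and mazef both end in -f yet inflect differently (lolof, nomazefish), so the final letter is not what conditions the rule; the number of vowels is.
"sed" has 1 vowel. The stems with 1 vowel (fut → fufut, lof → lolof, mod → momod) repeat the first consonant+vowel as a prefix.
So sed → sesed.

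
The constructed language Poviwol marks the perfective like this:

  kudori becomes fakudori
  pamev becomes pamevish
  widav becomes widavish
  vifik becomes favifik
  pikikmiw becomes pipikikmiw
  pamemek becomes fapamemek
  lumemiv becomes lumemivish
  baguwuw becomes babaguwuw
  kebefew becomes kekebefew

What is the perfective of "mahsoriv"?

"mahsoriv" ends in -v. The stems ending in -v (widav → widavish, lumemiv → lumemivish, pamev → pamevish) add -ish.
So mahsoriv → mahsorivish.

mahsorivish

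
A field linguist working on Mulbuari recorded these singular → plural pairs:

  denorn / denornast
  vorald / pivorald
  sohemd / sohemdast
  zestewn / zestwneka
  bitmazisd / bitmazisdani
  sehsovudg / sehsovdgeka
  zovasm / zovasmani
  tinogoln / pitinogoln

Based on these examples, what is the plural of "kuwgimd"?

kuwgimdast

tinogoln and zestewn both end in -n yet inflect differently (pitinogoln, zestwneka), so the final letter is not what conditions the rule; the second-to-last letter is.
"kuwgimd" has second-to-last letter 'm'. The one such stem in the data (sohemd → sohemdast) adds -ast, so the same rule applies.
So kuwgimd → kuwgimdast.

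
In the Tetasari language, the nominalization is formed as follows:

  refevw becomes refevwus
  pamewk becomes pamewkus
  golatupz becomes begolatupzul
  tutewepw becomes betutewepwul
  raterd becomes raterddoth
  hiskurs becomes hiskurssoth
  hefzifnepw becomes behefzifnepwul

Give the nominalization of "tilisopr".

betilisoprul

hefzifnepw and refevw both end in -w yet inflect differently (behefzifnepwul, refevwus), so the final letter is not what conditions the rule; the second-to-last letter is.
"tilisopr" has second-to-last letter 'p'. The stems whose second-to-last letter is 'p' (hefzifnepw → behefzifnepwul, tutewepw → betutewepwul, golatupz → begolatupzul) add be- … -ul around the stem.
So tilisopr → betilisoprul.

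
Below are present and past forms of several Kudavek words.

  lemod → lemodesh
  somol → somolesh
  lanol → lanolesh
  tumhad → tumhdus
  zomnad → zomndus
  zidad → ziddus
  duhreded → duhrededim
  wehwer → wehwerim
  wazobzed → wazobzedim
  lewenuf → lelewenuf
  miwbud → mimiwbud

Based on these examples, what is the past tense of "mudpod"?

mudpodesh

"mudpod" has last vowel 'o'. The stems whose last vowel is 'o' (lemod → lemodesh, somol → somolesh, lanol → lanolesh) add -esh.
So mudpod → mudpodesh.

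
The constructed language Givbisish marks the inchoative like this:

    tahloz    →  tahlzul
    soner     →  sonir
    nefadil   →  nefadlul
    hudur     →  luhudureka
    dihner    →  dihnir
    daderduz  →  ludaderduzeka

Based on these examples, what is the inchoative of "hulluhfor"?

"hulluhfor" has last vowel 'o'. The one such stem in the data (tahloz → tahlzul) deletes the last vowel and adds -ul (as does nefadil), so the same rule applies.
The other patterns: stems whose last vowel is 'u' add lu- … -eka around the stem; stems whose last vowel is 'e' change the last vowel to 'i'.
So hulluhfor → hulluhfrul.

hulluhfrul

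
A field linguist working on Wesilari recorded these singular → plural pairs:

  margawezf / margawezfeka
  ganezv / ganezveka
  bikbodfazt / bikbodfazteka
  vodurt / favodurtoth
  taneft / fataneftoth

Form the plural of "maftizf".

maftizfeka

"maftizf" has second-to-last letter 'z'. The stems whose second-to-last letter is 'z' (margawezf → margawezfeka, ganezv → ganezveka, bikbodfazt → bikbodfazteka) add -eka.
The other pattern: stems whose second-to-last letter is 'f' or 'r' add fa- … -oth around the stem.
So maftizf → maftizfeka.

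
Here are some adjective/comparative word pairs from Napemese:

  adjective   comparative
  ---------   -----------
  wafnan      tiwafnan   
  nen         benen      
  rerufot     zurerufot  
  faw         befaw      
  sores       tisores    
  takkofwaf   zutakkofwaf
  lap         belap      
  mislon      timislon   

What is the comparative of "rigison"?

zurigison

nen and mislon both end in -n yet inflect differently (benen, timislon), so the final letter is not what conditions the rule; the number of vowels is.
"rigison" has 3 vowels. The stems with 3 vowels (rerufot → zurerufot, takkofwaf → zutakkofwaf) add the prefix zu-.
So rigison → zurigison.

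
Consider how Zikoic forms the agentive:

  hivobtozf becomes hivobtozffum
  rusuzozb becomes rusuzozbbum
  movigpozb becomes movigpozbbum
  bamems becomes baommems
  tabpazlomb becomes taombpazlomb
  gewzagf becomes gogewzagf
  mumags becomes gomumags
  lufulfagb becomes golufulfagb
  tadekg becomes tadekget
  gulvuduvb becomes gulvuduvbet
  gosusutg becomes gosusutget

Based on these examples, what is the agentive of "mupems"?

"mupems" has second-to-last letter 'm'. The stems whose second-to-last letter is 'm' (bamems → baommems, tabpazlomb → taombpazlomb) insert -om- after the first vowel.
The other patterns: stems whose second-to-last letter is 'z' double the final consonant and add -um; stems whose second-to-last letter is 'g' add the prefix go-; stems whose second-to-last letter is 'k', 't' or 'v' add -et.
So mupems → muompems.

muompems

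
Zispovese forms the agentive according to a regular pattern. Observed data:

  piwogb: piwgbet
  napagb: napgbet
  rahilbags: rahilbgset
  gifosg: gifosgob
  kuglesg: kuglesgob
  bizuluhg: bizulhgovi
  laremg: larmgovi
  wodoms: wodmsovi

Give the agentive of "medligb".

medlgbet

gifosg and bizuluhg both end in -g yet inflect differently (gifosgob, bizulhgovi), so the final letter is not what conditions the rule; the second-to-last letter is.
"medligb" has second-to-last letter 'g'. The stems whose second-to-last letter is 'g' (piwogb → piwgbet, napagb → napgbet, rahilbags → rahilbgset) delete the last vowel and add -et.
So medligb → medlgbet.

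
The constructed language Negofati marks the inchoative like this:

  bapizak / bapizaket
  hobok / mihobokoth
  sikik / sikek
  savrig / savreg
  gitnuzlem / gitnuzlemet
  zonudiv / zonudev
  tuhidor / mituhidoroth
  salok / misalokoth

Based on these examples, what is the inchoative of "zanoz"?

mizanozoth

hobok and sikik both end in -k yet inflect differently (mihobokoth, sikek), so the final letter is not what conditions the rule; the last vowel is.
"zanoz" has last vowel 'o'. The stems whose last vowel is 'o' (hobok → mihobokoth, salok → misalokoth, tuhidor → mituhidoroth) add mi- … -oth around the stem.
The other patterns: stems whose last vowel is 'i' change the last vowel to 'e'; stems whose last vowel is 'a' or 'e' add -et.
So zanoz → mizanozoth.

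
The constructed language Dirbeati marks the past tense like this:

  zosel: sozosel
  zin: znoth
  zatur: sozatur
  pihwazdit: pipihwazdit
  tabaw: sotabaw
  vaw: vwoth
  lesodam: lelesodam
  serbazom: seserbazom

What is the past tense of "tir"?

"tir" has 1 vowel. The stems with 1 vowel (zin → znoth, vaw → vwoth) delete the last vowel and add -oth.
So tir → troth.

troth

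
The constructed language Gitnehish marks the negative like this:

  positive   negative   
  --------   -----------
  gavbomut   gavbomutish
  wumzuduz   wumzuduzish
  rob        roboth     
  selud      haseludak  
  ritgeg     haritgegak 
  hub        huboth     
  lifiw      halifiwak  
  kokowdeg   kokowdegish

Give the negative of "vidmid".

ritgeg and kokowdeg both end in -g yet inflect differently (haritgegak, kokowdegish), so the final letter is not what conditions the rule; the number of vowels is.
"vidmid" has 2 vowels. The stems with 2 vowels (lifiw → halifiwak, ritgeg → haritgegak, selud → haseludak) add ha- … -ak around the stem.
The other patterns: stems with 1 vowel add -oth; stems with 3 vowels add -ish.
So vidmid → havidmidak.

havidmidak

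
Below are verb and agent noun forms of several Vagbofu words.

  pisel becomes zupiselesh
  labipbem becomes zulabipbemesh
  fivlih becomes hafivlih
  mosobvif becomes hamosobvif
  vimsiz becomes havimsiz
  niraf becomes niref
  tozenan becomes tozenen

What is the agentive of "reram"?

rerem

mosobvif and niraf both end in -f yet inflect differently (hamosobvif, niref), so the final letter is not what conditions the rule; the last vowel is.
"reram" has last vowel 'a'. The stems whose last vowel is 'a' (niraf → niref, tozenan → tozenen) change the last vowel to 'e'.
So reram → rerem.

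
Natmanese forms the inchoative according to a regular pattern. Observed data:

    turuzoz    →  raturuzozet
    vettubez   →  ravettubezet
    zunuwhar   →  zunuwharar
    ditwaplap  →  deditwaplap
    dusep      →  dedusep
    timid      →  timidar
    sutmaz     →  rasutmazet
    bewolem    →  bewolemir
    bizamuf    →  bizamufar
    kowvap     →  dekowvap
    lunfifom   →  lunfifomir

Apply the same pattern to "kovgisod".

dusep and bewolem both have last vowel 'e' yet inflect differently (dedusep, bewolemir), so the last vowel is not what conditions the rule; the final letter is.
"kovgisod" ends in -d. The one such stem in the data (timid → timidar) adds -ar, so the same rule applies.
The other patterns: stems ending in -p add the prefix de-; stems ending in -m add -ir; stems ending in -z add ra- … -et around the stem.
So kovgisod → kovgisodar.

kovgisodar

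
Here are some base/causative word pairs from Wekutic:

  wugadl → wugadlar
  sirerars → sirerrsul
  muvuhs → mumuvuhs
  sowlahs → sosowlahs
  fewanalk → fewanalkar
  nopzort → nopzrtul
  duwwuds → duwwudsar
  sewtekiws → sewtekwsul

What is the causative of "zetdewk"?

zetdwkul

"zetdewk" has second-to-last letter 'w'. The one such stem in the data (sewtekiws → sewtekwsul) deletes the last vowel and adds -ul (as do nopzort, sirerars), so the same rule applies.
So zetdewk → zetdwkul.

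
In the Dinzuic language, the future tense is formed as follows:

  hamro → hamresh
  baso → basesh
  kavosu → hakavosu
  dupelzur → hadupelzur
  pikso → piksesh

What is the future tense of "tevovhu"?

hatevovhu

"tevovhu" ends in -u. The one such stem in the data (kavosu → hakavosu) adds the prefix ha-, so the same rule applies.
So tevovhu → hatevovhu.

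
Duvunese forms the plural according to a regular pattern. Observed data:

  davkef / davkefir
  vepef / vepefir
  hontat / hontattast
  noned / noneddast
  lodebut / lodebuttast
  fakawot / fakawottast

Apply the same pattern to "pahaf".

"pahaf" ends in -f. The stems ending in -f (davkef → davkefir, vepef → vepefir) add -ir.
The other pattern: stems ending in -d or -t double the final consonant and add -ast.
So pahaf → pahafir.

pahafir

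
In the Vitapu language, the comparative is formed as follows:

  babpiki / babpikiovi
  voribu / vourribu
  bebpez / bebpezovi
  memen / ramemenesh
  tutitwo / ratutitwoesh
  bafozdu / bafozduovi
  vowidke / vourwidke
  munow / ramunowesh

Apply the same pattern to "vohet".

vourhet

bafozdu and voribu both end in -u yet inflect differently (bafozduovi, vourribu), so the final letter is not what conditions the rule; the first letter is.
"vohet" begins with v-. The stems beginning with v- (vowidke → vourwidke, voribu → vourribu) insert -ur- after the first vowel.
So vohet → vourhet.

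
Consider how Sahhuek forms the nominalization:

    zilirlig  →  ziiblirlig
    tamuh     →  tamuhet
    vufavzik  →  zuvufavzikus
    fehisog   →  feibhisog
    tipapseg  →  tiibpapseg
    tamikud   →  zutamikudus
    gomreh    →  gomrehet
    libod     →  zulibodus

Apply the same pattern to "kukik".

tipapseg and gomreh both have last vowel 'e' yet inflect differently (tiibpapseg, gomrehet), so the last vowel is not what conditions the rule; the final letter is.
"kukik" ends in -k. The one such stem in the data (vufavzik → zuvufavzikus) adds zu- … -us around the stem, so the same rule applies.
So kukik → zukukikus.

zukukikus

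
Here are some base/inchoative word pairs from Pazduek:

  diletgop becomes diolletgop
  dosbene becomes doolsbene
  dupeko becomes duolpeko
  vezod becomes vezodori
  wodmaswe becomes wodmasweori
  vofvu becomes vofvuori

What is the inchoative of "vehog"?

vehogori

dosbene and wodmaswe both end in -e yet inflect differently (doolsbene, wodmasweori), so the final letter is not what conditions the rule; the first letter is.
"vehog" begins with v-. The stems beginning with v- (vezod → vezodori, vofvu → vofvuori) add -ori.
The other pattern: stems beginning with d- insert -ol- after the first vowel.
So vehog → vehogori.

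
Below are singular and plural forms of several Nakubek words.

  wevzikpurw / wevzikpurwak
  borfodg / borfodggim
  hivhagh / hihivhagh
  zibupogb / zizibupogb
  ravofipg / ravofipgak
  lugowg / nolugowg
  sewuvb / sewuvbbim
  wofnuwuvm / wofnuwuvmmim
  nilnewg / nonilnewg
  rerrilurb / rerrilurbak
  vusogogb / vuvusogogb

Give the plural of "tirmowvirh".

tirmowvirhak

nilnewg and ravofipg both end in -g yet inflect differently (nonilnewg, ravofipgak), so the final letter is not what conditions the rule; the second-to-last letter is.
"tirmowvirh" has second-to-last letter 'r'. The stems whose second-to-last letter is 'r' (wevzikpurw → wevzikpurwak, rerrilurb → rerrilurbak) add -ak.
So tirmowvirh → tirmowvirhak.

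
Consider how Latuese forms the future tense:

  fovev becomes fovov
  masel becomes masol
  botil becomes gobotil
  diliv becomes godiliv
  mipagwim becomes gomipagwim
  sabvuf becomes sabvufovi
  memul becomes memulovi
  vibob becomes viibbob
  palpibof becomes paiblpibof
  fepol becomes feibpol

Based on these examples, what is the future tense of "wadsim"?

gowadsim

"wadsim" has last vowel 'i'. The stems whose last vowel is 'i' (botil → gobotil, diliv → godiliv, mipagwim → gomipagwim) add the prefix go-.
The other patterns: stems whose last vowel is 'e' change the last vowel to 'o'; stems whose last vowel is 'u' add -ovi; stems whose last vowel is 'o' insert -ib- after the first vowel.
So wadsim → gowadsim.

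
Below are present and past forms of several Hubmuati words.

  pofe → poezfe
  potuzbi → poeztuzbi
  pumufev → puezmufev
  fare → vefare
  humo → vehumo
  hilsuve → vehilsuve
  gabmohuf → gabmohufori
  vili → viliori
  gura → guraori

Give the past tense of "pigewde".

piezgewde

pofe and fare both end in -e yet inflect differently (poezfe, vefare), so the final letter is not what conditions the rule; the first letter is.
"pigewde" begins with p-. The stems beginning with p- (pofe → poezfe, potuzbi → poeztuzbi, pumufev → puezmufev) insert -ez- after the first vowel.
So pigewde → piezgewde.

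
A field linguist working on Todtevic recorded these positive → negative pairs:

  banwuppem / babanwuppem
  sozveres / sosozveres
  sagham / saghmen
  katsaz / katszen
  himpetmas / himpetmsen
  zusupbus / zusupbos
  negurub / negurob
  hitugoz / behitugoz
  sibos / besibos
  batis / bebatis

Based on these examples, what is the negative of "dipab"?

dipben

banwuppem and sagham both end in -m yet inflect differently (babanwuppem, saghmen), so the final letter is not what conditions the rule; the last vowel is.
"dipab" has last vowel 'a'. The stems whose last vowel is 'a' (sagham → saghmen, katsaz → katszen, himpetmas → himpetmsen) delete the last vowel and add -en.
The other patterns: stems whose last vowel is 'e' repeat the first consonant+vowel as a prefix; stems whose last vowel is 'u' change the last vowel to 'o'; stems whose last vowel is 'i' or 'o' add the prefix be-.
So dipab → dipben.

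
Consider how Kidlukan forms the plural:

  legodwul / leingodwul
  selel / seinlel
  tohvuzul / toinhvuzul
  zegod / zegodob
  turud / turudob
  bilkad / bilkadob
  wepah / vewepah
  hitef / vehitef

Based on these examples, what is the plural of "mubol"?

"mubol" ends in -l. The stems ending in -l (legodwul → leingodwul, selel → seinlel, tohvuzul → toinhvuzul) insert -in- after the first vowel.
So mubol → muinbol.

muinbol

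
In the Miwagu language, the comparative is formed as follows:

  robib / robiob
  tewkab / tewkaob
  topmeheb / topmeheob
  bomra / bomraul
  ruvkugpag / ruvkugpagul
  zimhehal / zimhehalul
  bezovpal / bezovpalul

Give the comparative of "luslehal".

tewkab and bomra both have last vowel 'a' yet inflect differently (tewkaob, bomraul), so the last vowel is not what conditions the rule; the final letter is.
"luslehal" ends in -l. The stems ending in -l (zimhehal → zimhehalul, bezovpal → bezovpalul) add -ul.
The other pattern: stems ending in -b drop the final letter and add -ob.
So luslehal → luslehalul.

luslehalul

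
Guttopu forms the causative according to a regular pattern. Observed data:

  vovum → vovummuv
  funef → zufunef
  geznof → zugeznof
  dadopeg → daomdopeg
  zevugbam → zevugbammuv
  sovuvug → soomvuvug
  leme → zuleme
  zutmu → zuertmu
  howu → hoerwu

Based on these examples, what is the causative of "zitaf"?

howu and vovum both have last vowel 'u' yet inflect differently (hoerwu, vovummuv), so the last vowel is not what conditions the rule; the final letter is.
"zitaf" ends in -f. The stems ending in -f (geznof → zugeznof, funef → zufunef) add the prefix zu-.
The other patterns: stems ending in -u insert -er- after the first vowel; stems ending in -m double the final consonant and add -uv; stems ending in -g insert -om- after the first vowel.
So zitaf → zuzitaf.

zuzitaf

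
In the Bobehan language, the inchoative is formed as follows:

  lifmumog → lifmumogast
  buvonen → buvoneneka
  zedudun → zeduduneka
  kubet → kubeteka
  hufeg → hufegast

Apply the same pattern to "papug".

papugast

hufeg and buvonen both have last vowel 'e' yet inflect differently (hufegast, buvoneneka), so the last vowel is not what conditions the rule; the final letter is.
"papug" ends in -g. The stems ending in -g (hufeg → hufegast, lifmumog → lifmumogast) add -ast.
So papug → papugast.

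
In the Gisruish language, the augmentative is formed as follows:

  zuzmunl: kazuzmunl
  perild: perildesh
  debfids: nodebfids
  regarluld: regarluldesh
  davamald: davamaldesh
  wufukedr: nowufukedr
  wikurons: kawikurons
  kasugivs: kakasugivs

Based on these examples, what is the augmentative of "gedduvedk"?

nogedduvedk

debfids and wikurons both end in -s yet inflect differently (nodebfids, kawikurons), so the final letter is not what conditions the rule; the second-to-last letter is.
"gedduvedk" has second-to-last letter 'd'. The stems whose second-to-last letter is 'd' (wufukedr → nowufukedr, debfids → nodebfids) add the prefix no-.
So gedduvedk → nogedduvedk.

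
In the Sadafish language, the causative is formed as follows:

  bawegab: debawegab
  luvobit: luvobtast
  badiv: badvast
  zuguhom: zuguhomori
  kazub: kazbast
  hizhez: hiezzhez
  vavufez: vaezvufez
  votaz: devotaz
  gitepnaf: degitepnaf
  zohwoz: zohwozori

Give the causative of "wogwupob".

wogwupobori

votaz and vavufez both end in -z yet inflect differently (devotaz, vaezvufez), so the final letter is not what conditions the rule; the last vowel is.
"wogwupob" has last vowel 'o'. The stems whose last vowel is 'o' (zohwoz → zohwozori, zuguhom → zuguhomori) add -ori.
So wogwupob → wogwupobori.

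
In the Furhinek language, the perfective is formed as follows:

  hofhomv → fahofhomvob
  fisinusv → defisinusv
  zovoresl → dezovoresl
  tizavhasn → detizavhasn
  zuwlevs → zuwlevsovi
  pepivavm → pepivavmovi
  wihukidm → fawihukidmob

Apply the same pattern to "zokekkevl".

zokekkevlovi

pepivavm and wihukidm both end in -m yet inflect differently (pepivavmovi, fawihukidmob), so the final letter is not what conditions the rule; the second-to-last letter is.
"zokekkevl" has second-to-last letter 'v'. The stems whose second-to-last letter is 'v' (pepivavm → pepivavmovi, zuwlevs → zuwlevsovi) add -ovi.
The other patterns: stems whose second-to-last letter is 's' add the prefix de-; stems whose second-to-last letter is 'd' or 'm' add fa- … -ob around the stem.
So zokekkevl → zokekkevlovi.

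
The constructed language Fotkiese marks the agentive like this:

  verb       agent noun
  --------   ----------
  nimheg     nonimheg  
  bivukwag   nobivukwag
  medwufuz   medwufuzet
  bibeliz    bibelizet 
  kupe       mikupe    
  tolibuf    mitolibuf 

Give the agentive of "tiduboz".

nimheg and kupe both have last vowel 'e' yet inflect differently (nonimheg, mikupe), so the last vowel is not what conditions the rule; the final letter is.
"tiduboz" ends in -z. The stems ending in -z (medwufuz → medwufuzet, bibeliz → bibelizet) add -et.
The other patterns: stems ending in -g add the prefix no-; stems ending in -e or -f add the prefix mi-.
So tiduboz → tidubozet.

tidubozet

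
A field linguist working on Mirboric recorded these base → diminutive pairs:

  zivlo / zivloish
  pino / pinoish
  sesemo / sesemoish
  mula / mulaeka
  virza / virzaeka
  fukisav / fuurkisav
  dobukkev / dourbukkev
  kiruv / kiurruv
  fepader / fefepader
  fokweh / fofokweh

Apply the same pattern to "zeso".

mula and fukisav both have last vowel 'a' yet inflect differently (mulaeka, fuurkisav), so the last vowel is not what conditions the rule; the final letter is.
"zeso" ends in -o. The stems ending in -o (zivlo → zivloish, pino → pinoish, sesemo → sesemoish) add -ish.
The other patterns: stems ending in -a add -eka; stems ending in -v insert -ur- after the first vowel; stems ending in -h or -r repeat the first consonant+vowel as a prefix.
So zeso → zesoish.

zesoish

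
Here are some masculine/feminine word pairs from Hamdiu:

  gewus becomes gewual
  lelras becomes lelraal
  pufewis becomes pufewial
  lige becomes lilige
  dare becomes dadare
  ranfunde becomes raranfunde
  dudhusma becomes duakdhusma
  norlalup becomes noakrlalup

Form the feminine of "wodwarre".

"wodwarre" ends in -e. The stems ending in -e (lige → lilige, dare → dadare, ranfunde → raranfunde) repeat the first consonant+vowel as a prefix.
So wodwarre → wowodwarre.

wowodwarre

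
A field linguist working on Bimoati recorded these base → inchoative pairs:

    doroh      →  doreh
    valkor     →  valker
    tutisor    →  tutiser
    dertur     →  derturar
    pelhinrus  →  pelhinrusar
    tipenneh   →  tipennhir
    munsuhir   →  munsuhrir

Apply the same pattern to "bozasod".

bozased

valkor and dertur both end in -r yet inflect differently (valker, derturar), so the final letter is not what conditions the rule; the last vowel is.
"bozasod" has last vowel 'o'. The stems whose last vowel is 'o' (doroh → doreh, valkor → valker, tutisor → tutiser) change the last vowel to 'e'.
So bozasod → bozased.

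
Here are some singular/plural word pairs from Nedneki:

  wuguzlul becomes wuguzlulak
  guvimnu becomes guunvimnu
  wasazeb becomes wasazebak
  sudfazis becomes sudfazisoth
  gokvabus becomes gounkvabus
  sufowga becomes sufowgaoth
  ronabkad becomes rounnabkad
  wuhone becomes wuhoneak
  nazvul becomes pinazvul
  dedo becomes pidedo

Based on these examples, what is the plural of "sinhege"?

nazvul and wuguzlul both end in -l yet inflect differently (pinazvul, wuguzlulak), so the final letter is not what conditions the rule; the first letter is.
"sinhege" begins with s-. The stems beginning with s- (sudfazis → sudfazisoth, sufowga → sufowgaoth) add -oth.
So sinhege → sinhegeoth.

sinhegeoth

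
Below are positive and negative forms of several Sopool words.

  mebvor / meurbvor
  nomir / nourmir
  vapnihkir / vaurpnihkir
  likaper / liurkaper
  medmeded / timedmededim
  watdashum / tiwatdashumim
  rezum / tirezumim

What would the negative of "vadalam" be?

"vadalam" ends in -m. The stems ending in -m (watdashum → tiwatdashumim, rezum → tirezumim) add ti- … -im around the stem.
The other pattern: stems ending in -r insert -ur- after the first vowel.
So vadalam → tivadalamim.

tivadalamim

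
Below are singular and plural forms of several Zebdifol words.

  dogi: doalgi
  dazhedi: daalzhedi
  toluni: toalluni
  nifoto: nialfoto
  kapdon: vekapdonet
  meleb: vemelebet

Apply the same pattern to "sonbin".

"sonbin" ends in a consonant. The stems ending in a consonant (kapdon → vekapdonet, meleb → vemelebet) add ve- … -et around the stem.
The other pattern: stems ending in a vowel insert -al- after the first vowel.
So sonbin → vesonbinet.

vesonbinet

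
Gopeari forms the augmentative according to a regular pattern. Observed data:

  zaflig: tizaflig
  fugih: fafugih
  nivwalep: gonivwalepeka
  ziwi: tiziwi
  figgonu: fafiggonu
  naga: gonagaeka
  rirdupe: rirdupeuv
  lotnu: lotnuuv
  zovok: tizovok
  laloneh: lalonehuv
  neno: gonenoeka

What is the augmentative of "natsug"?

figgonu and lotnu both end in -u yet inflect differently (fafiggonu, lotnuuv), so the final letter is not what conditions the rule; the first letter is.
"natsug" begins with n-. The stems beginning with n- (nivwalep → gonivwalepeka, neno → gonenoeka, naga → gonagaeka) add go- … -eka around the stem.
So natsug → gonatsugeka.

gonatsugeka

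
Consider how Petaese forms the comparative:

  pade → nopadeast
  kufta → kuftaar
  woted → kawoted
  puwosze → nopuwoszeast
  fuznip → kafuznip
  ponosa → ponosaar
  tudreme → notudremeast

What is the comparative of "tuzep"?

katuzep

"tuzep" ends in -p. The one such stem in the data (fuznip → kafuznip) adds the prefix ka-, so the same rule applies.
The other patterns: stems ending in -a add -ar; stems ending in -e add no- … -ast around the stem.
So tuzep → katuzep.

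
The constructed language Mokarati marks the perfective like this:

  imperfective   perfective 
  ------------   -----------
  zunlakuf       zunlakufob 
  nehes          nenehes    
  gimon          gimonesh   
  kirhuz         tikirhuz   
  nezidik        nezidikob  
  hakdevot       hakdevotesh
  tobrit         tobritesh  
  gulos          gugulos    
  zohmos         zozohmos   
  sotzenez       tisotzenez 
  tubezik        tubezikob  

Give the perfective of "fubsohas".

fufubsohas

kirhuz and zunlakuf both have last vowel 'u' yet inflect differently (tikirhuz, zunlakufob), so the last vowel is not what conditions the rule; the final letter is.
"fubsohas" ends in -s. The stems ending in -s (zohmos → zozohmos, nehes → nenehes, gulos → gugulos) repeat the first consonant+vowel as a prefix.
So fubsohas → fufubsohas.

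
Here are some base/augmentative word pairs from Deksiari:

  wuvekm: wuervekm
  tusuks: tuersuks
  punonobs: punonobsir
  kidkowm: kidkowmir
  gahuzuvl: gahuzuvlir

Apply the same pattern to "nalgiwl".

nalgiwlir

"nalgiwl" has second-to-last letter 'w'. The one such stem in the data (kidkowm → kidkowmir) adds -ir, so the same rule applies.
The other pattern: stems whose second-to-last letter is 'k' insert -er- after the first vowel.
So nalgiwl → nalgiwlir.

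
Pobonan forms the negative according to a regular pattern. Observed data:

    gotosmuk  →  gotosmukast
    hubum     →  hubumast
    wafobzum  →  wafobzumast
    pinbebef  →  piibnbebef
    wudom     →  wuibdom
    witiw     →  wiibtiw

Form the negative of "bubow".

buibbow

"bubow" has last vowel 'o'. The one such stem in the data (wudom → wuibdom) inserts -ib- after the first vowel (as do pinbebef, witiw), so the same rule applies.
The other pattern: stems whose last vowel is 'u' add -ast.
So bubow → buibbow.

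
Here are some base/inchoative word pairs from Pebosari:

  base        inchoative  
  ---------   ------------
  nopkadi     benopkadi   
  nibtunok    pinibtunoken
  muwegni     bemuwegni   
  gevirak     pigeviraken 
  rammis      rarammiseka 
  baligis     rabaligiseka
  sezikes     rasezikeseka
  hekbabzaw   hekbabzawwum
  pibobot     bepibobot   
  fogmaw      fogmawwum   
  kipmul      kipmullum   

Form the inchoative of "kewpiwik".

nibtunok and pibobot both have last vowel 'o' yet inflect differently (pinibtunoken, bepibobot), so the last vowel is not what conditions the rule; the final letter is.
"kewpiwik" ends in -k. The stems ending in -k (gevirak → pigeviraken, nibtunok → pinibtunoken) add pi- … -en around the stem.
The other patterns: stems ending in -i or -t add the prefix be-; stems ending in -s add ra- … -eka around the stem; stems ending in -l or -w double the final consonant and add -um.
So kewpiwik → pikewpiwiken.

pikewpiwiken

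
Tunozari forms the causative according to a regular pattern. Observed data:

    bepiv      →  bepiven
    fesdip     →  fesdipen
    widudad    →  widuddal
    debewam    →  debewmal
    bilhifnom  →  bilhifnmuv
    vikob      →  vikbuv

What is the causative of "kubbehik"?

kubbehiken

"kubbehik" has last vowel 'i'. The stems whose last vowel is 'i' (bepiv → bepiven, fesdip → fesdipen) add -en.
So kubbehik → kubbehiken.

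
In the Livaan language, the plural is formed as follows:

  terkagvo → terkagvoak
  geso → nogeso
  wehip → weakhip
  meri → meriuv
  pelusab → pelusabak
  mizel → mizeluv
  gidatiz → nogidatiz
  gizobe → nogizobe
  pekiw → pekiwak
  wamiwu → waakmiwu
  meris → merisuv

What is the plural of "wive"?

wiakve

"wive" begins with w-. The stems beginning with w- (wamiwu → waakmiwu, wehip → weakhip) insert -ak- after the first vowel.
The other patterns: stems beginning with g- add the prefix no-; stems beginning with m- add -uv; stems beginning with p- or t- add -ak.
So wive → wiakve.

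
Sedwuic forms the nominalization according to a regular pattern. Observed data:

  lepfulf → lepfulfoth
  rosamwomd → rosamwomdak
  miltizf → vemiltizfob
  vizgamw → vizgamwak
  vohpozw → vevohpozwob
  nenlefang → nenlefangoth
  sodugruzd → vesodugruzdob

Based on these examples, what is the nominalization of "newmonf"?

newmonfoth

vizgamw and vohpozw both end in -w yet inflect differently (vizgamwak, vevohpozwob), so the final letter is not what conditions the rule; the second-to-last letter is.
"newmonf" has second-to-last letter 'n'. The one such stem in the data (nenlefang → nenlefangoth) adds -oth, so the same rule applies.
So newmonf → newmonfoth.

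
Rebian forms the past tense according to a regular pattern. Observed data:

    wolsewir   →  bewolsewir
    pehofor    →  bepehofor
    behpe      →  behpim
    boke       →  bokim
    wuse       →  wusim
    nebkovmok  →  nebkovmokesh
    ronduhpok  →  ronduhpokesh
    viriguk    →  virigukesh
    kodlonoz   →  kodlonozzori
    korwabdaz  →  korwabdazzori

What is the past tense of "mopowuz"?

pehofor and nebkovmok both have last vowel 'o' yet inflect differently (bepehofor, nebkovmokesh), so the last vowel is not what conditions the rule; the final letter is.
"mopowuz" ends in -z. The stems ending in -z (kodlonoz → kodlonozzori, korwabdaz → korwabdazzori) double the final consonant and add -ori.
So mopowuz → mopowuzzori.

mopowuzzori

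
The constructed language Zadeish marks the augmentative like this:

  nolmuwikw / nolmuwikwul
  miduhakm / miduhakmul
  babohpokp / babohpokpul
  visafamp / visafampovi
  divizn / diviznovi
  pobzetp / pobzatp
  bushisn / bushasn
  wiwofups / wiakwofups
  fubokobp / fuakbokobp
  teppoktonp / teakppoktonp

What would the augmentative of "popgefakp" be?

popgefakpul

babohpokp and visafamp both end in -p yet inflect differently (babohpokpul, visafampovi), so the final letter is not what conditions the rule; the second-to-last letter is.
"popgefakp" has second-to-last letter 'k'. The stems whose second-to-last letter is 'k' (nolmuwikw → nolmuwikwul, miduhakm → miduhakmul, babohpokp → babohpokpul) add -ul.
So popgefakp → popgefakpul.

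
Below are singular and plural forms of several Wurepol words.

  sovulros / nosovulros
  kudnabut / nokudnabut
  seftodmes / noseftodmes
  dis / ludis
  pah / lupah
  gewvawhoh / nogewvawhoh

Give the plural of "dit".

ludit

gewvawhoh and pah both end in -h yet inflect differently (nogewvawhoh, lupah), so the final letter is not what conditions the rule; the number of vowels is.
"dit" has 1 vowel. The stems with 1 vowel (pah → lupah, dis → ludis) add the prefix lu-.
So dit → ludit.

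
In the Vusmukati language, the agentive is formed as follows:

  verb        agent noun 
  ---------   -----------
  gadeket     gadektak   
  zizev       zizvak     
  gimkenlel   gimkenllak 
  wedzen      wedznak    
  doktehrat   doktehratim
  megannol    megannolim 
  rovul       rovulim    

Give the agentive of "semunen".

semunnak

"semunen" has last vowel 'e'. The stems whose last vowel is 'e' (gadeket → gadektak, zizev → zizvak, gimkenlel → gimkenllak) delete the last vowel and add -ak.
The other pattern: stems whose last vowel is 'a', 'o' or 'u' add -im.
So semunen → semunnak.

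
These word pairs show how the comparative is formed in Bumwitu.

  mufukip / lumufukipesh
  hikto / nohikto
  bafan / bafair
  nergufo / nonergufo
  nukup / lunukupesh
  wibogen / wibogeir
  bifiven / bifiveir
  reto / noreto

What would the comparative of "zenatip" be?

luzenatipesh

"zenatip" ends in -p. The stems ending in -p (mufukip → lumufukipesh, nukup → lunukupesh) add lu- … -esh around the stem.
So zenatip → luzenatipesh.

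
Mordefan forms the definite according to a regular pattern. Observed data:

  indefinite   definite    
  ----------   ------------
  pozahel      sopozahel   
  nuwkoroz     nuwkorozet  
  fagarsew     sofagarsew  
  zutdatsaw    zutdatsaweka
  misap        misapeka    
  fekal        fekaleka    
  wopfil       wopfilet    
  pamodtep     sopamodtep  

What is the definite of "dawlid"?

fagarsew and zutdatsaw both end in -w yet inflect differently (sofagarsew, zutdatsaweka), so the final letter is not what conditions the rule; the last vowel is.
"dawlid" has last vowel 'i'. The one such stem in the data (wopfil → wopfilet) adds -et, so the same rule applies.
So dawlid → dawlidet.

dawlidet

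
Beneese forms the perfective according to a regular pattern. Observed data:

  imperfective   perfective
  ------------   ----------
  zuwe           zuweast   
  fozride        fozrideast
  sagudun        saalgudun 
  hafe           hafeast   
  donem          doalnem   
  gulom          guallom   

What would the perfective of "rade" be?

"rade" ends in -e. The stems ending in -e (zuwe → zuweast, hafe → hafeast, fozride → fozrideast) add -ast.
So rade → radeast.

radeast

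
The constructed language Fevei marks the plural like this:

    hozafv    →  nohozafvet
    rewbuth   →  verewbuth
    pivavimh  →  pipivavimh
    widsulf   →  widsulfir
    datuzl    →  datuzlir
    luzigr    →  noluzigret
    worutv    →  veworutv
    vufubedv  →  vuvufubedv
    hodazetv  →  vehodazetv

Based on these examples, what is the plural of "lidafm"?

pivavimh and rewbuth both end in -h yet inflect differently (pipivavimh, verewbuth), so the final letter is not what conditions the rule; the second-to-last letter is.
"lidafm" has second-to-last letter 'f'. The one such stem in the data (hozafv → nohozafvet) adds no- … -et around the stem, so the same rule applies.
The other patterns: stems whose second-to-last letter is 'l' or 'z' add -ir; stems whose second-to-last letter is 'd' or 'm' repeat the first consonant+vowel as a prefix; stems whose second-to-last letter is 't' add the prefix ve-.
So lidafm → nolidafmet.

nolidafmet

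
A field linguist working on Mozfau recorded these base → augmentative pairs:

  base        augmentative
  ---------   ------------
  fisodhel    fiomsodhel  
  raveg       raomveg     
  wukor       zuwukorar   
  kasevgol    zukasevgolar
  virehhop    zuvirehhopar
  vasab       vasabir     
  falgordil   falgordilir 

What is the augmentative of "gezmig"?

gezmigir

fisodhel and kasevgol both end in -l yet inflect differently (fiomsodhel, zukasevgolar), so the final letter is not what conditions the rule; the last vowel is.
"gezmig" has last vowel 'i'. The one such stem in the data (falgordil → falgordilir) adds -ir, so the same rule applies.
So gezmig → gezmigir.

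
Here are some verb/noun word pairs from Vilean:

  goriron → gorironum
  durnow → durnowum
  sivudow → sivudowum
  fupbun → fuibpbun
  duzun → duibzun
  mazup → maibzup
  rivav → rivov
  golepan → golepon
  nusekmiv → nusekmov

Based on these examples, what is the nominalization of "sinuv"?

siibnuv

goriron and fupbun both end in -n yet inflect differently (gorironum, fuibpbun), so the final letter is not what conditions the rule; the last vowel is.
"sinuv" has last vowel 'u'. The stems whose last vowel is 'u' (fupbun → fuibpbun, duzun → duibzun, mazup → maibzup) insert -ib- after the first vowel.
The other patterns: stems whose last vowel is 'o' add -um; stems whose last vowel is 'a' or 'i' change the last vowel to 'o'.
So sinuv → siibnuv.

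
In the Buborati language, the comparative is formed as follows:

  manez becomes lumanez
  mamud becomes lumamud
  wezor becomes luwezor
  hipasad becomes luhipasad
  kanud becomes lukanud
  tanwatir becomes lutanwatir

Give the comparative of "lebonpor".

Every pair shown (manez → lumanez, mamud → lumamud, wezor → luwezor, …) follows the same rule: add the prefix lu-.
So lebonpor → lulebonpor.

lulebonpor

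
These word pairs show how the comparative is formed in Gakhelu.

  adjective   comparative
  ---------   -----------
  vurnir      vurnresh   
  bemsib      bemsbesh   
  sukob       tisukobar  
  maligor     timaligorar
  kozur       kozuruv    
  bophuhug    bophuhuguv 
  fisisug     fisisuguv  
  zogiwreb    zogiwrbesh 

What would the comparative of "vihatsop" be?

tivihatsopar

kozur and maligor both end in -r yet inflect differently (kozuruv, timaligorar), so the final letter is not what conditions the rule; the last vowel is.
"vihatsop" has last vowel 'o'. The stems whose last vowel is 'o' (sukob → tisukobar, maligor → timaligorar) add ti- … -ar around the stem.
So vihatsop → tivihatsopar.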